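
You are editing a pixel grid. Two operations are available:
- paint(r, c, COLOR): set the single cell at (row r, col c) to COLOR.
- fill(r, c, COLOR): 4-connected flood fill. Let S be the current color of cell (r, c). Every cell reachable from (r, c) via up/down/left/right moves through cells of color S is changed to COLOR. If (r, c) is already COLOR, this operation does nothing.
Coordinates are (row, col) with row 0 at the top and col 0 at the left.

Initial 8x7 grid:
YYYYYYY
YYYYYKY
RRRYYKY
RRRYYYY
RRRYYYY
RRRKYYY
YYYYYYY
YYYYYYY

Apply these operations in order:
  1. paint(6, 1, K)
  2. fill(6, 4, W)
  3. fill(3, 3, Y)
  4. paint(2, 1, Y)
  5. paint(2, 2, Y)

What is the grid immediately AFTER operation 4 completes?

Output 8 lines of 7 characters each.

After op 1 paint(6,1,K):
YYYYYYY
YYYYYKY
RRRYYKY
RRRYYYY
RRRYYYY
RRRKYYY
YKYYYYY
YYYYYYY
After op 2 fill(6,4,W) [40 cells changed]:
WWWWWWW
WWWWWKW
RRRWWKW
RRRWWWW
RRRWWWW
RRRKWWW
WKWWWWW
WWWWWWW
After op 3 fill(3,3,Y) [40 cells changed]:
YYYYYYY
YYYYYKY
RRRYYKY
RRRYYYY
RRRYYYY
RRRKYYY
YKYYYYY
YYYYYYY
After op 4 paint(2,1,Y):
YYYYYYY
YYYYYKY
RYRYYKY
RRRYYYY
RRRYYYY
RRRKYYY
YKYYYYY
YYYYYYY

Answer: YYYYYYY
YYYYYKY
RYRYYKY
RRRYYYY
RRRYYYY
RRRKYYY
YKYYYYY
YYYYYYY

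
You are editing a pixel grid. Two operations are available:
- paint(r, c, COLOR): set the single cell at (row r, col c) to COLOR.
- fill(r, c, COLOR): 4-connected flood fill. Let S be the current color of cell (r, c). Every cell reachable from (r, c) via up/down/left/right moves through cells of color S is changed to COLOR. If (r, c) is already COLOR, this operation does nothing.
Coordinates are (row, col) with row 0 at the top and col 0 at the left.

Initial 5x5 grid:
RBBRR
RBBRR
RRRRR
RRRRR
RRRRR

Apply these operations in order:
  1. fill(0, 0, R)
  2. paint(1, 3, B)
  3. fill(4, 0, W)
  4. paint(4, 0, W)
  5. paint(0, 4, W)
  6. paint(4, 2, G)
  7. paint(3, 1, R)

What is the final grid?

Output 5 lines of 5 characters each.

After op 1 fill(0,0,R) [0 cells changed]:
RBBRR
RBBRR
RRRRR
RRRRR
RRRRR
After op 2 paint(1,3,B):
RBBRR
RBBBR
RRRRR
RRRRR
RRRRR
After op 3 fill(4,0,W) [20 cells changed]:
WBBWW
WBBBW
WWWWW
WWWWW
WWWWW
After op 4 paint(4,0,W):
WBBWW
WBBBW
WWWWW
WWWWW
WWWWW
After op 5 paint(0,4,W):
WBBWW
WBBBW
WWWWW
WWWWW
WWWWW
After op 6 paint(4,2,G):
WBBWW
WBBBW
WWWWW
WWWWW
WWGWW
After op 7 paint(3,1,R):
WBBWW
WBBBW
WWWWW
WRWWW
WWGWW

Answer: WBBWW
WBBBW
WWWWW
WRWWW
WWGWW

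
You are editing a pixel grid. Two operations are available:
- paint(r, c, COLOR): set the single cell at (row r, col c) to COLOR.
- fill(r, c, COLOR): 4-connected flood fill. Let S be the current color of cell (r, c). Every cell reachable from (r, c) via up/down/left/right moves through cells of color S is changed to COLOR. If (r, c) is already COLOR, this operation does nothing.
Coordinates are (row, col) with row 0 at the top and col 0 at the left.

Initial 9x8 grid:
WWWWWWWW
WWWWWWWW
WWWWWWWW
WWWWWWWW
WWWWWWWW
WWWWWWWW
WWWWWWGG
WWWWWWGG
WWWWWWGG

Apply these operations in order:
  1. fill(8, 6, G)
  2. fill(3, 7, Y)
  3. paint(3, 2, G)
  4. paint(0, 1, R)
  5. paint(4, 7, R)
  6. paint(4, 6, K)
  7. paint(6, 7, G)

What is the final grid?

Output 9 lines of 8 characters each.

Answer: YRYYYYYY
YYYYYYYY
YYYYYYYY
YYGYYYYY
YYYYYYKR
YYYYYYYY
YYYYYYGG
YYYYYYGG
YYYYYYGG

Derivation:
After op 1 fill(8,6,G) [0 cells changed]:
WWWWWWWW
WWWWWWWW
WWWWWWWW
WWWWWWWW
WWWWWWWW
WWWWWWWW
WWWWWWGG
WWWWWWGG
WWWWWWGG
After op 2 fill(3,7,Y) [66 cells changed]:
YYYYYYYY
YYYYYYYY
YYYYYYYY
YYYYYYYY
YYYYYYYY
YYYYYYYY
YYYYYYGG
YYYYYYGG
YYYYYYGG
After op 3 paint(3,2,G):
YYYYYYYY
YYYYYYYY
YYYYYYYY
YYGYYYYY
YYYYYYYY
YYYYYYYY
YYYYYYGG
YYYYYYGG
YYYYYYGG
After op 4 paint(0,1,R):
YRYYYYYY
YYYYYYYY
YYYYYYYY
YYGYYYYY
YYYYYYYY
YYYYYYYY
YYYYYYGG
YYYYYYGG
YYYYYYGG
After op 5 paint(4,7,R):
YRYYYYYY
YYYYYYYY
YYYYYYYY
YYGYYYYY
YYYYYYYR
YYYYYYYY
YYYYYYGG
YYYYYYGG
YYYYYYGG
After op 6 paint(4,6,K):
YRYYYYYY
YYYYYYYY
YYYYYYYY
YYGYYYYY
YYYYYYKR
YYYYYYYY
YYYYYYGG
YYYYYYGG
YYYYYYGG
After op 7 paint(6,7,G):
YRYYYYYY
YYYYYYYY
YYYYYYYY
YYGYYYYY
YYYYYYKR
YYYYYYYY
YYYYYYGG
YYYYYYGG
YYYYYYGG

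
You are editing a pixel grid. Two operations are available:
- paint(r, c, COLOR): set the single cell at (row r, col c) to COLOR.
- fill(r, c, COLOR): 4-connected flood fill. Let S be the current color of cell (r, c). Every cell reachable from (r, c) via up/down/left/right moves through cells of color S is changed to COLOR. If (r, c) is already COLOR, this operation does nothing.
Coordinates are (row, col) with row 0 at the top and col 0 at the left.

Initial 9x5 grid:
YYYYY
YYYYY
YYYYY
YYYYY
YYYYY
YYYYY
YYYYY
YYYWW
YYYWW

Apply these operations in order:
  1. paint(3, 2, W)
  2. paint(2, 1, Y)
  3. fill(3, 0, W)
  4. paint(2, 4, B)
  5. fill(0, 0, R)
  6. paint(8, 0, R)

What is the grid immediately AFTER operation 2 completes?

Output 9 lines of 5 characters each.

After op 1 paint(3,2,W):
YYYYY
YYYYY
YYYYY
YYWYY
YYYYY
YYYYY
YYYYY
YYYWW
YYYWW
After op 2 paint(2,1,Y):
YYYYY
YYYYY
YYYYY
YYWYY
YYYYY
YYYYY
YYYYY
YYYWW
YYYWW

Answer: YYYYY
YYYYY
YYYYY
YYWYY
YYYYY
YYYYY
YYYYY
YYYWW
YYYWW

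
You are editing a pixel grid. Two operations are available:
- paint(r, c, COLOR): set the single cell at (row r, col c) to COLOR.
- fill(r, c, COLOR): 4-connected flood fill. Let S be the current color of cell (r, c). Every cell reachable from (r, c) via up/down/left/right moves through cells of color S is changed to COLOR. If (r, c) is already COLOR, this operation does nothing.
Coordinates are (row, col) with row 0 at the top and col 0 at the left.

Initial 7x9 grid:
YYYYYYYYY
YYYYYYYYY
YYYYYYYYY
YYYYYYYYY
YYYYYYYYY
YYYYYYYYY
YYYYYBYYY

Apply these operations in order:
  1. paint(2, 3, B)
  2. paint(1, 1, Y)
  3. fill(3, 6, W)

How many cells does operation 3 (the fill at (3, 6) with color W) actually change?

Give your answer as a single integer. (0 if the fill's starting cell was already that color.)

After op 1 paint(2,3,B):
YYYYYYYYY
YYYYYYYYY
YYYBYYYYY
YYYYYYYYY
YYYYYYYYY
YYYYYYYYY
YYYYYBYYY
After op 2 paint(1,1,Y):
YYYYYYYYY
YYYYYYYYY
YYYBYYYYY
YYYYYYYYY
YYYYYYYYY
YYYYYYYYY
YYYYYBYYY
After op 3 fill(3,6,W) [61 cells changed]:
WWWWWWWWW
WWWWWWWWW
WWWBWWWWW
WWWWWWWWW
WWWWWWWWW
WWWWWWWWW
WWWWWBWWW

Answer: 61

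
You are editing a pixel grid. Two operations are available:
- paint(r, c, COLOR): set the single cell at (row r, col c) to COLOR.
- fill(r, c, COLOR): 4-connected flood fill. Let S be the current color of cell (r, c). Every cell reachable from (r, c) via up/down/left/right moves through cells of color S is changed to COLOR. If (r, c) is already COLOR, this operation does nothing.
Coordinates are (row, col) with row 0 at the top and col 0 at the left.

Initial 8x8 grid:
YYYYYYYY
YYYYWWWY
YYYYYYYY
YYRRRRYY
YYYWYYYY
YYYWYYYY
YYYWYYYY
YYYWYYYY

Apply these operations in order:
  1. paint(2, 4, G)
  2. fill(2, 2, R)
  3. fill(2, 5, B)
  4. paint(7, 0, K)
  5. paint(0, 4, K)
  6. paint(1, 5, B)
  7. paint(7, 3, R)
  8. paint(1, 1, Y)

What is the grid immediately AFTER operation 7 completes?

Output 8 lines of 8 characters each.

Answer: BBBBKBBB
BBBBWBWB
BBBBGBBB
BBBBBBBB
BBBWBBBB
BBBWBBBB
BBBWBBBB
KBBRBBBB

Derivation:
After op 1 paint(2,4,G):
YYYYYYYY
YYYYWWWY
YYYYGYYY
YYRRRRYY
YYYWYYYY
YYYWYYYY
YYYWYYYY
YYYWYYYY
After op 2 fill(2,2,R) [52 cells changed]:
RRRRRRRR
RRRRWWWR
RRRRGRRR
RRRRRRRR
RRRWRRRR
RRRWRRRR
RRRWRRRR
RRRWRRRR
After op 3 fill(2,5,B) [56 cells changed]:
BBBBBBBB
BBBBWWWB
BBBBGBBB
BBBBBBBB
BBBWBBBB
BBBWBBBB
BBBWBBBB
BBBWBBBB
After op 4 paint(7,0,K):
BBBBBBBB
BBBBWWWB
BBBBGBBB
BBBBBBBB
BBBWBBBB
BBBWBBBB
BBBWBBBB
KBBWBBBB
After op 5 paint(0,4,K):
BBBBKBBB
BBBBWWWB
BBBBGBBB
BBBBBBBB
BBBWBBBB
BBBWBBBB
BBBWBBBB
KBBWBBBB
After op 6 paint(1,5,B):
BBBBKBBB
BBBBWBWB
BBBBGBBB
BBBBBBBB
BBBWBBBB
BBBWBBBB
BBBWBBBB
KBBWBBBB
After op 7 paint(7,3,R):
BBBBKBBB
BBBBWBWB
BBBBGBBB
BBBBBBBB
BBBWBBBB
BBBWBBBB
BBBWBBBB
KBBRBBBB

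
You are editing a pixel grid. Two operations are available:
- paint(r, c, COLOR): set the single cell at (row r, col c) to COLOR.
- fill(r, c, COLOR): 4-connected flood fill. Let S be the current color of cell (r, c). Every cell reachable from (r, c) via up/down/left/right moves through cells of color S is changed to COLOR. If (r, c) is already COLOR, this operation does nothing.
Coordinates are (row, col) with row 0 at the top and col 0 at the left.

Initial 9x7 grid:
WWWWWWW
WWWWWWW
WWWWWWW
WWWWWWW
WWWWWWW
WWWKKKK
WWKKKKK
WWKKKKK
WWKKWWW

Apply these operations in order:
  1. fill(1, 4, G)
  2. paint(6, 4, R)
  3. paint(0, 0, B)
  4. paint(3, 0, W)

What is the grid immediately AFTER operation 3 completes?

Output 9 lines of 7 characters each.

After op 1 fill(1,4,G) [44 cells changed]:
GGGGGGG
GGGGGGG
GGGGGGG
GGGGGGG
GGGGGGG
GGGKKKK
GGKKKKK
GGKKKKK
GGKKWWW
After op 2 paint(6,4,R):
GGGGGGG
GGGGGGG
GGGGGGG
GGGGGGG
GGGGGGG
GGGKKKK
GGKKRKK
GGKKKKK
GGKKWWW
After op 3 paint(0,0,B):
BGGGGGG
GGGGGGG
GGGGGGG
GGGGGGG
GGGGGGG
GGGKKKK
GGKKRKK
GGKKKKK
GGKKWWW

Answer: BGGGGGG
GGGGGGG
GGGGGGG
GGGGGGG
GGGGGGG
GGGKKKK
GGKKRKK
GGKKKKK
GGKKWWW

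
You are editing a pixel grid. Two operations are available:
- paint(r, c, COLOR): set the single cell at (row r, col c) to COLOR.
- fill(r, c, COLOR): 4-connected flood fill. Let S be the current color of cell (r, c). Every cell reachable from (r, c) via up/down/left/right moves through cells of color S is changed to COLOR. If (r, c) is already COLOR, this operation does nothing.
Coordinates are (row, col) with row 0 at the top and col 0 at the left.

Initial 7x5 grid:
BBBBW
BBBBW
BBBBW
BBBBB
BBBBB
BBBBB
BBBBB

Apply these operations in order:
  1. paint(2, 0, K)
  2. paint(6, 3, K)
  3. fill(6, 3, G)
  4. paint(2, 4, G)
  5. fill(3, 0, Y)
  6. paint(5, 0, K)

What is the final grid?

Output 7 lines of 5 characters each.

After op 1 paint(2,0,K):
BBBBW
BBBBW
KBBBW
BBBBB
BBBBB
BBBBB
BBBBB
After op 2 paint(6,3,K):
BBBBW
BBBBW
KBBBW
BBBBB
BBBBB
BBBBB
BBBKB
After op 3 fill(6,3,G) [1 cells changed]:
BBBBW
BBBBW
KBBBW
BBBBB
BBBBB
BBBBB
BBBGB
After op 4 paint(2,4,G):
BBBBW
BBBBW
KBBBG
BBBBB
BBBBB
BBBBB
BBBGB
After op 5 fill(3,0,Y) [30 cells changed]:
YYYYW
YYYYW
KYYYG
YYYYY
YYYYY
YYYYY
YYYGY
After op 6 paint(5,0,K):
YYYYW
YYYYW
KYYYG
YYYYY
YYYYY
KYYYY
YYYGY

Answer: YYYYW
YYYYW
KYYYG
YYYYY
YYYYY
KYYYY
YYYGY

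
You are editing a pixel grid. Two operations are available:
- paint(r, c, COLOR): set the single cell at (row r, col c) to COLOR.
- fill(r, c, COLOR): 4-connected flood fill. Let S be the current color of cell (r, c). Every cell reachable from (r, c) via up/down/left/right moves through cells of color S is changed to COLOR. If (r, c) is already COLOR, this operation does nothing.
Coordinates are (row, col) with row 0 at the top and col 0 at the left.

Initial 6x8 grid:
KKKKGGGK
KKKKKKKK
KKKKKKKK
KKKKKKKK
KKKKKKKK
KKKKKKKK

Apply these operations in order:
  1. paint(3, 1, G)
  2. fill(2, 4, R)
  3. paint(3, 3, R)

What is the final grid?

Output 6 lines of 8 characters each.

After op 1 paint(3,1,G):
KKKKGGGK
KKKKKKKK
KKKKKKKK
KGKKKKKK
KKKKKKKK
KKKKKKKK
After op 2 fill(2,4,R) [44 cells changed]:
RRRRGGGR
RRRRRRRR
RRRRRRRR
RGRRRRRR
RRRRRRRR
RRRRRRRR
After op 3 paint(3,3,R):
RRRRGGGR
RRRRRRRR
RRRRRRRR
RGRRRRRR
RRRRRRRR
RRRRRRRR

Answer: RRRRGGGR
RRRRRRRR
RRRRRRRR
RGRRRRRR
RRRRRRRR
RRRRRRRR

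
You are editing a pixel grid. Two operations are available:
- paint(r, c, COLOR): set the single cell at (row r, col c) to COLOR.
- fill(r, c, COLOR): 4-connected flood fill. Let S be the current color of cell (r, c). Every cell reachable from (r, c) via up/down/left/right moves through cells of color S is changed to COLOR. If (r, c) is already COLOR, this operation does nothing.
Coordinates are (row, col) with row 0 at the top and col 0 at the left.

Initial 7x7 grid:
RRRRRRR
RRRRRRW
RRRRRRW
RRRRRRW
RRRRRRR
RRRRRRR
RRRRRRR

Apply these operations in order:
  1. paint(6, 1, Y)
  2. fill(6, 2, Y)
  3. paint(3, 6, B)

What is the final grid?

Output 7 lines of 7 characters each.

After op 1 paint(6,1,Y):
RRRRRRR
RRRRRRW
RRRRRRW
RRRRRRW
RRRRRRR
RRRRRRR
RYRRRRR
After op 2 fill(6,2,Y) [45 cells changed]:
YYYYYYY
YYYYYYW
YYYYYYW
YYYYYYW
YYYYYYY
YYYYYYY
YYYYYYY
After op 3 paint(3,6,B):
YYYYYYY
YYYYYYW
YYYYYYW
YYYYYYB
YYYYYYY
YYYYYYY
YYYYYYY

Answer: YYYYYYY
YYYYYYW
YYYYYYW
YYYYYYB
YYYYYYY
YYYYYYY
YYYYYYY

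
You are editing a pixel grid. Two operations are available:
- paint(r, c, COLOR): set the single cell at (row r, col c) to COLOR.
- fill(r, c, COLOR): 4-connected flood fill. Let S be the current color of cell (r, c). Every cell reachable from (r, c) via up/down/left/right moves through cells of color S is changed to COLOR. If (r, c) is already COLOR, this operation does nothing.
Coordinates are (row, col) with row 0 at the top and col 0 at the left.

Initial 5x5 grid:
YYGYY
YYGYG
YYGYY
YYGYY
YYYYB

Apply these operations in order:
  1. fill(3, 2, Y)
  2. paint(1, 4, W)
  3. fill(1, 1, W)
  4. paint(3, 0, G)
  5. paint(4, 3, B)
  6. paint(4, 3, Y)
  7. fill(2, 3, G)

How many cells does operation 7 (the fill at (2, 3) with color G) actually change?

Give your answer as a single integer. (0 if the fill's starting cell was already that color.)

After op 1 fill(3,2,Y) [4 cells changed]:
YYYYY
YYYYG
YYYYY
YYYYY
YYYYB
After op 2 paint(1,4,W):
YYYYY
YYYYW
YYYYY
YYYYY
YYYYB
After op 3 fill(1,1,W) [23 cells changed]:
WWWWW
WWWWW
WWWWW
WWWWW
WWWWB
After op 4 paint(3,0,G):
WWWWW
WWWWW
WWWWW
GWWWW
WWWWB
After op 5 paint(4,3,B):
WWWWW
WWWWW
WWWWW
GWWWW
WWWBB
After op 6 paint(4,3,Y):
WWWWW
WWWWW
WWWWW
GWWWW
WWWYB
After op 7 fill(2,3,G) [22 cells changed]:
GGGGG
GGGGG
GGGGG
GGGGG
GGGYB

Answer: 22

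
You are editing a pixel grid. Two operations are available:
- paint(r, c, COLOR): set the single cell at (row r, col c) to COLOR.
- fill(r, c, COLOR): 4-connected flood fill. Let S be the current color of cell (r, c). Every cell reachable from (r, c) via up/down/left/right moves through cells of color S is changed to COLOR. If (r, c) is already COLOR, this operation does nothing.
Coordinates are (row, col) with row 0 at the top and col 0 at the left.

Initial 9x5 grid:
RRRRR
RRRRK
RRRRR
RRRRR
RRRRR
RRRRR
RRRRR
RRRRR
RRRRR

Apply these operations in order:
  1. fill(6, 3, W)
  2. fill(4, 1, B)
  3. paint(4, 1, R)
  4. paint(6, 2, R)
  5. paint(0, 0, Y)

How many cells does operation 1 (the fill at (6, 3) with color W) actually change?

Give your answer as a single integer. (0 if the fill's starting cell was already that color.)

Answer: 44

Derivation:
After op 1 fill(6,3,W) [44 cells changed]:
WWWWW
WWWWK
WWWWW
WWWWW
WWWWW
WWWWW
WWWWW
WWWWW
WWWWW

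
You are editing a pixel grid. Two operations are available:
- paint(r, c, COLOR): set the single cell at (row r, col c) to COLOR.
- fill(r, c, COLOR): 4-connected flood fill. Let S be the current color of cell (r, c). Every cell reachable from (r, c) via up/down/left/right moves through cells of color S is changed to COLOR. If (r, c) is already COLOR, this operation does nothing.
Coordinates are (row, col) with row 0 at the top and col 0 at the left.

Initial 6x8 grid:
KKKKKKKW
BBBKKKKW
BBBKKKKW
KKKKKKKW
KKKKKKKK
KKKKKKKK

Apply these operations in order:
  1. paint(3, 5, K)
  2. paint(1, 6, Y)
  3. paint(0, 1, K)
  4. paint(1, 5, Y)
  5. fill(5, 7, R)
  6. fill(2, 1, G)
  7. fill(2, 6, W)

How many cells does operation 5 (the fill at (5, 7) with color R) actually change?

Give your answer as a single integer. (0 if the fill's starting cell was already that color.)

After op 1 paint(3,5,K):
KKKKKKKW
BBBKKKKW
BBBKKKKW
KKKKKKKW
KKKKKKKK
KKKKKKKK
After op 2 paint(1,6,Y):
KKKKKKKW
BBBKKKYW
BBBKKKKW
KKKKKKKW
KKKKKKKK
KKKKKKKK
After op 3 paint(0,1,K):
KKKKKKKW
BBBKKKYW
BBBKKKKW
KKKKKKKW
KKKKKKKK
KKKKKKKK
After op 4 paint(1,5,Y):
KKKKKKKW
BBBKKYYW
BBBKKKKW
KKKKKKKW
KKKKKKKK
KKKKKKKK
After op 5 fill(5,7,R) [36 cells changed]:
RRRRRRRW
BBBRRYYW
BBBRRRRW
RRRRRRRW
RRRRRRRR
RRRRRRRR

Answer: 36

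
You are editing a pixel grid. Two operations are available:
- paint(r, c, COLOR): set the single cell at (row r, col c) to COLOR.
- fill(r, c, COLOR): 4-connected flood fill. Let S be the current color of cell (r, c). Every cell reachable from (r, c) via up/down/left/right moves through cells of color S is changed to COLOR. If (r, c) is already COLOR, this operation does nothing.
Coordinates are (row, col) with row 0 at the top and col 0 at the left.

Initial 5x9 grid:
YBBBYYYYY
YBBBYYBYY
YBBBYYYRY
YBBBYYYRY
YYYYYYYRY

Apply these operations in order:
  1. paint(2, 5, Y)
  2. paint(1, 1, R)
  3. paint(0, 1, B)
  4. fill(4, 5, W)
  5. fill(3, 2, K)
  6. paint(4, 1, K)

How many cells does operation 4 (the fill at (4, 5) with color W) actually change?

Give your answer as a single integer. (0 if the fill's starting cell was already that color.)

Answer: 29

Derivation:
After op 1 paint(2,5,Y):
YBBBYYYYY
YBBBYYBYY
YBBBYYYRY
YBBBYYYRY
YYYYYYYRY
After op 2 paint(1,1,R):
YBBBYYYYY
YRBBYYBYY
YBBBYYYRY
YBBBYYYRY
YYYYYYYRY
After op 3 paint(0,1,B):
YBBBYYYYY
YRBBYYBYY
YBBBYYYRY
YBBBYYYRY
YYYYYYYRY
After op 4 fill(4,5,W) [29 cells changed]:
WBBBWWWWW
WRBBWWBWW
WBBBWWWRW
WBBBWWWRW
WWWWWWWRW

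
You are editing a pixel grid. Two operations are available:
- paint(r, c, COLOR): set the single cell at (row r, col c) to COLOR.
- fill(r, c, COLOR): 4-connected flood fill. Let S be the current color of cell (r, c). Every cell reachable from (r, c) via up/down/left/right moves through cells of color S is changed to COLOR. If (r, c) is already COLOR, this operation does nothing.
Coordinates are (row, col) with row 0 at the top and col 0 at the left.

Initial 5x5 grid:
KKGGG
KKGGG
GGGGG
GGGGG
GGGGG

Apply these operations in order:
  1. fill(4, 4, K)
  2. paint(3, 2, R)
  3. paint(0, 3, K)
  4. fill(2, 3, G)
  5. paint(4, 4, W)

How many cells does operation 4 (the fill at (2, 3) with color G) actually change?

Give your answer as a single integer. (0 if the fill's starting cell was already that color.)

Answer: 24

Derivation:
After op 1 fill(4,4,K) [21 cells changed]:
KKKKK
KKKKK
KKKKK
KKKKK
KKKKK
After op 2 paint(3,2,R):
KKKKK
KKKKK
KKKKK
KKRKK
KKKKK
After op 3 paint(0,3,K):
KKKKK
KKKKK
KKKKK
KKRKK
KKKKK
After op 4 fill(2,3,G) [24 cells changed]:
GGGGG
GGGGG
GGGGG
GGRGG
GGGGG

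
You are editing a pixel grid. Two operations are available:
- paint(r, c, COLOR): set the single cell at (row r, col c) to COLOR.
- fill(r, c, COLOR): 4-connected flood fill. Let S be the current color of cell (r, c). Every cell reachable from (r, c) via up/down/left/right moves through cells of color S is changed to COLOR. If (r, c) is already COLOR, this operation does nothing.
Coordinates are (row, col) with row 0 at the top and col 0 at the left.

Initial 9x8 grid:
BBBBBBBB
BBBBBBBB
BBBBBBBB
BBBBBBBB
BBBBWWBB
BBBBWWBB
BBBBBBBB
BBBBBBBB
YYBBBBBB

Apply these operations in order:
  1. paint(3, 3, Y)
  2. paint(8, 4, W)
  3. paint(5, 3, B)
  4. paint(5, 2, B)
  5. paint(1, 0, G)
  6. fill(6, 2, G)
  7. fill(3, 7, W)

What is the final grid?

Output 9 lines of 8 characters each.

After op 1 paint(3,3,Y):
BBBBBBBB
BBBBBBBB
BBBBBBBB
BBBYBBBB
BBBBWWBB
BBBBWWBB
BBBBBBBB
BBBBBBBB
YYBBBBBB
After op 2 paint(8,4,W):
BBBBBBBB
BBBBBBBB
BBBBBBBB
BBBYBBBB
BBBBWWBB
BBBBWWBB
BBBBBBBB
BBBBBBBB
YYBBWBBB
After op 3 paint(5,3,B):
BBBBBBBB
BBBBBBBB
BBBBBBBB
BBBYBBBB
BBBBWWBB
BBBBWWBB
BBBBBBBB
BBBBBBBB
YYBBWBBB
After op 4 paint(5,2,B):
BBBBBBBB
BBBBBBBB
BBBBBBBB
BBBYBBBB
BBBBWWBB
BBBBWWBB
BBBBBBBB
BBBBBBBB
YYBBWBBB
After op 5 paint(1,0,G):
BBBBBBBB
GBBBBBBB
BBBBBBBB
BBBYBBBB
BBBBWWBB
BBBBWWBB
BBBBBBBB
BBBBBBBB
YYBBWBBB
After op 6 fill(6,2,G) [63 cells changed]:
GGGGGGGG
GGGGGGGG
GGGGGGGG
GGGYGGGG
GGGGWWGG
GGGGWWGG
GGGGGGGG
GGGGGGGG
YYGGWGGG
After op 7 fill(3,7,W) [64 cells changed]:
WWWWWWWW
WWWWWWWW
WWWWWWWW
WWWYWWWW
WWWWWWWW
WWWWWWWW
WWWWWWWW
WWWWWWWW
YYWWWWWW

Answer: WWWWWWWW
WWWWWWWW
WWWWWWWW
WWWYWWWW
WWWWWWWW
WWWWWWWW
WWWWWWWW
WWWWWWWW
YYWWWWWW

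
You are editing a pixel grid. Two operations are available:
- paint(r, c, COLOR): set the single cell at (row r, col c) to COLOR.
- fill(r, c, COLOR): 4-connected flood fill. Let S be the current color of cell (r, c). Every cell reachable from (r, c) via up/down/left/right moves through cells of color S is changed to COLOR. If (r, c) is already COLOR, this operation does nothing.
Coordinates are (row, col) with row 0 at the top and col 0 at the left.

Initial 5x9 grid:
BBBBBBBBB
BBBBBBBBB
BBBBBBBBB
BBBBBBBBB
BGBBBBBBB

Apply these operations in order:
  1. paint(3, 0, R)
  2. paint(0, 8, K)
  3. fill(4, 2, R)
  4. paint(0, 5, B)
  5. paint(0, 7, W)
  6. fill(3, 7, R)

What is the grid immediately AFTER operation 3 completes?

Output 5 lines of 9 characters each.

Answer: RRRRRRRRK
RRRRRRRRR
RRRRRRRRR
RRRRRRRRR
BGRRRRRRR

Derivation:
After op 1 paint(3,0,R):
BBBBBBBBB
BBBBBBBBB
BBBBBBBBB
RBBBBBBBB
BGBBBBBBB
After op 2 paint(0,8,K):
BBBBBBBBK
BBBBBBBBB
BBBBBBBBB
RBBBBBBBB
BGBBBBBBB
After op 3 fill(4,2,R) [41 cells changed]:
RRRRRRRRK
RRRRRRRRR
RRRRRRRRR
RRRRRRRRR
BGRRRRRRR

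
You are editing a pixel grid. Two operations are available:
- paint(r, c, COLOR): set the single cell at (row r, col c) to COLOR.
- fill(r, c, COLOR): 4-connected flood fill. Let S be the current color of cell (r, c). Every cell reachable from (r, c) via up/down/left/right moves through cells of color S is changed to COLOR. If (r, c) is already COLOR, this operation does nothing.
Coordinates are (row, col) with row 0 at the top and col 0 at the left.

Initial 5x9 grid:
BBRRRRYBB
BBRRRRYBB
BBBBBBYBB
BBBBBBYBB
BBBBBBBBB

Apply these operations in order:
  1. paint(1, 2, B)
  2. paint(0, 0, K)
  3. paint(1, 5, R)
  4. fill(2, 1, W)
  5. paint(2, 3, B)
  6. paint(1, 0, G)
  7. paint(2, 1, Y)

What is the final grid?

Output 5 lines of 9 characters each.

Answer: KWRRRRYWW
GWWRRRYWW
WYWBWWYWW
WWWWWWYWW
WWWWWWWWW

Derivation:
After op 1 paint(1,2,B):
BBRRRRYBB
BBBRRRYBB
BBBBBBYBB
BBBBBBYBB
BBBBBBBBB
After op 2 paint(0,0,K):
KBRRRRYBB
BBBRRRYBB
BBBBBBYBB
BBBBBBYBB
BBBBBBBBB
After op 3 paint(1,5,R):
KBRRRRYBB
BBBRRRYBB
BBBBBBYBB
BBBBBBYBB
BBBBBBBBB
After op 4 fill(2,1,W) [33 cells changed]:
KWRRRRYWW
WWWRRRYWW
WWWWWWYWW
WWWWWWYWW
WWWWWWWWW
After op 5 paint(2,3,B):
KWRRRRYWW
WWWRRRYWW
WWWBWWYWW
WWWWWWYWW
WWWWWWWWW
After op 6 paint(1,0,G):
KWRRRRYWW
GWWRRRYWW
WWWBWWYWW
WWWWWWYWW
WWWWWWWWW
After op 7 paint(2,1,Y):
KWRRRRYWW
GWWRRRYWW
WYWBWWYWW
WWWWWWYWW
WWWWWWWWW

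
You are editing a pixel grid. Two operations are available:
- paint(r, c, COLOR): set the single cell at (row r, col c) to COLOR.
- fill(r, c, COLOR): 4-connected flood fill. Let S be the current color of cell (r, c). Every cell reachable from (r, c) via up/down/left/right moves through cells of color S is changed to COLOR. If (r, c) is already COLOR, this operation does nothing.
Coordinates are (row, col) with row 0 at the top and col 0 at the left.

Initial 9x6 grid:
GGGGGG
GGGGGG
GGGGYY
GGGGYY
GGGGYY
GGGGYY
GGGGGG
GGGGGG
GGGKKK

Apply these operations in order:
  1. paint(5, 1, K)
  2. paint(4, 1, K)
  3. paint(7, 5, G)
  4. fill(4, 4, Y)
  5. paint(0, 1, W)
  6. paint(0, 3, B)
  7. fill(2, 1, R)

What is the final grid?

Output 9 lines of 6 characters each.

After op 1 paint(5,1,K):
GGGGGG
GGGGGG
GGGGYY
GGGGYY
GGGGYY
GKGGYY
GGGGGG
GGGGGG
GGGKKK
After op 2 paint(4,1,K):
GGGGGG
GGGGGG
GGGGYY
GGGGYY
GKGGYY
GKGGYY
GGGGGG
GGGGGG
GGGKKK
After op 3 paint(7,5,G):
GGGGGG
GGGGGG
GGGGYY
GGGGYY
GKGGYY
GKGGYY
GGGGGG
GGGGGG
GGGKKK
After op 4 fill(4,4,Y) [0 cells changed]:
GGGGGG
GGGGGG
GGGGYY
GGGGYY
GKGGYY
GKGGYY
GGGGGG
GGGGGG
GGGKKK
After op 5 paint(0,1,W):
GWGGGG
GGGGGG
GGGGYY
GGGGYY
GKGGYY
GKGGYY
GGGGGG
GGGGGG
GGGKKK
After op 6 paint(0,3,B):
GWGBGG
GGGGGG
GGGGYY
GGGGYY
GKGGYY
GKGGYY
GGGGGG
GGGGGG
GGGKKK
After op 7 fill(2,1,R) [39 cells changed]:
RWRBRR
RRRRRR
RRRRYY
RRRRYY
RKRRYY
RKRRYY
RRRRRR
RRRRRR
RRRKKK

Answer: RWRBRR
RRRRRR
RRRRYY
RRRRYY
RKRRYY
RKRRYY
RRRRRR
RRRRRR
RRRKKK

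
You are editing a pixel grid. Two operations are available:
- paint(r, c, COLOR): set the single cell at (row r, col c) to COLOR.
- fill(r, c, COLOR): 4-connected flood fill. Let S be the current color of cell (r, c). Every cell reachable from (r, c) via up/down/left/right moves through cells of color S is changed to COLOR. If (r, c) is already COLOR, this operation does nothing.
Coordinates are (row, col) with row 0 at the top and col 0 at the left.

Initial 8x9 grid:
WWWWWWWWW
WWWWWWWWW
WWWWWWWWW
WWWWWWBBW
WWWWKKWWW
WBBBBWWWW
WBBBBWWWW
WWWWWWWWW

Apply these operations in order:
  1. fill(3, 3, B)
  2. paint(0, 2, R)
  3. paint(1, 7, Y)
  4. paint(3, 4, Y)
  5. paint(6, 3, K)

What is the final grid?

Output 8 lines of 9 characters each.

Answer: BBRBBBBBB
BBBBBBBYB
BBBBBBBBB
BBBBYBBBB
BBBBKKBBB
BBBBBBBBB
BBBKBBBBB
BBBBBBBBB

Derivation:
After op 1 fill(3,3,B) [60 cells changed]:
BBBBBBBBB
BBBBBBBBB
BBBBBBBBB
BBBBBBBBB
BBBBKKBBB
BBBBBBBBB
BBBBBBBBB
BBBBBBBBB
After op 2 paint(0,2,R):
BBRBBBBBB
BBBBBBBBB
BBBBBBBBB
BBBBBBBBB
BBBBKKBBB
BBBBBBBBB
BBBBBBBBB
BBBBBBBBB
After op 3 paint(1,7,Y):
BBRBBBBBB
BBBBBBBYB
BBBBBBBBB
BBBBBBBBB
BBBBKKBBB
BBBBBBBBB
BBBBBBBBB
BBBBBBBBB
After op 4 paint(3,4,Y):
BBRBBBBBB
BBBBBBBYB
BBBBBBBBB
BBBBYBBBB
BBBBKKBBB
BBBBBBBBB
BBBBBBBBB
BBBBBBBBB
After op 5 paint(6,3,K):
BBRBBBBBB
BBBBBBBYB
BBBBBBBBB
BBBBYBBBB
BBBBKKBBB
BBBBBBBBB
BBBKBBBBB
BBBBBBBBB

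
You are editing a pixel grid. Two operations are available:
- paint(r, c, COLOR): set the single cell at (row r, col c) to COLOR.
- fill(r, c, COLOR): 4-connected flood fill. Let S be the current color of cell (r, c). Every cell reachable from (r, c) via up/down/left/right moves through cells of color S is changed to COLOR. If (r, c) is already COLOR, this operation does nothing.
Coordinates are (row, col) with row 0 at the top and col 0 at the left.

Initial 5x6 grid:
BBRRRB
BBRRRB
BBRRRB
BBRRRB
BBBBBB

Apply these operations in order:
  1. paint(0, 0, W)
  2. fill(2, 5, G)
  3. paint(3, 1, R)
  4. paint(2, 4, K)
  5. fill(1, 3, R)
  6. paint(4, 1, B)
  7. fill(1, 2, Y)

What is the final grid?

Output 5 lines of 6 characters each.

After op 1 paint(0,0,W):
WBRRRB
BBRRRB
BBRRRB
BBRRRB
BBBBBB
After op 2 fill(2,5,G) [17 cells changed]:
WGRRRG
GGRRRG
GGRRRG
GGRRRG
GGGGGG
After op 3 paint(3,1,R):
WGRRRG
GGRRRG
GGRRRG
GRRRRG
GGGGGG
After op 4 paint(2,4,K):
WGRRRG
GGRRRG
GGRRKG
GRRRRG
GGGGGG
After op 5 fill(1,3,R) [0 cells changed]:
WGRRRG
GGRRRG
GGRRKG
GRRRRG
GGGGGG
After op 6 paint(4,1,B):
WGRRRG
GGRRRG
GGRRKG
GRRRRG
GBGGGG
After op 7 fill(1,2,Y) [12 cells changed]:
WGYYYG
GGYYYG
GGYYKG
GYYYYG
GBGGGG

Answer: WGYYYG
GGYYYG
GGYYKG
GYYYYG
GBGGGG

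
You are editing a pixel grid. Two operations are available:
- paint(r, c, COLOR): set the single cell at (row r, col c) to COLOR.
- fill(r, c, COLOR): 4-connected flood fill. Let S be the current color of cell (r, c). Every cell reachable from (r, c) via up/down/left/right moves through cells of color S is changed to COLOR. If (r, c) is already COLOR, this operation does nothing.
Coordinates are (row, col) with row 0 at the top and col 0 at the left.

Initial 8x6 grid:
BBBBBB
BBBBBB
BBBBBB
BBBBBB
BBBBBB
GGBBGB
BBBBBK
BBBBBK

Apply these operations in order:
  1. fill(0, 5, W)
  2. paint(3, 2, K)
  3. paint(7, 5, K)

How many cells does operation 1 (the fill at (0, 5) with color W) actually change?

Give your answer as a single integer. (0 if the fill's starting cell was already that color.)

After op 1 fill(0,5,W) [43 cells changed]:
WWWWWW
WWWWWW
WWWWWW
WWWWWW
WWWWWW
GGWWGW
WWWWWK
WWWWWK

Answer: 43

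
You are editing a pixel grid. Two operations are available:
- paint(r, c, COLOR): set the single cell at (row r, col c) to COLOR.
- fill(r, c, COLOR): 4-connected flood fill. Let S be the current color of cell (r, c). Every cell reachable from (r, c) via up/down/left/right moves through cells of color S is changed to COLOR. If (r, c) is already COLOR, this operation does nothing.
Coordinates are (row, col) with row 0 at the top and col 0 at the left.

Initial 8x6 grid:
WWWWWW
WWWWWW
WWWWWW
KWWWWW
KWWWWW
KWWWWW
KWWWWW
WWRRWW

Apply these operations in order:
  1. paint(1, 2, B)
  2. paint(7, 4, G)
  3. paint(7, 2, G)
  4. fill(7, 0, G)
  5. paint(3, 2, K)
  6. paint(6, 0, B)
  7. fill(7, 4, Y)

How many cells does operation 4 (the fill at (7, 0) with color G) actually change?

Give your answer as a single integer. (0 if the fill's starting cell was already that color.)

After op 1 paint(1,2,B):
WWWWWW
WWBWWW
WWWWWW
KWWWWW
KWWWWW
KWWWWW
KWWWWW
WWRRWW
After op 2 paint(7,4,G):
WWWWWW
WWBWWW
WWWWWW
KWWWWW
KWWWWW
KWWWWW
KWWWWW
WWRRGW
After op 3 paint(7,2,G):
WWWWWW
WWBWWW
WWWWWW
KWWWWW
KWWWWW
KWWWWW
KWWWWW
WWGRGW
After op 4 fill(7,0,G) [40 cells changed]:
GGGGGG
GGBGGG
GGGGGG
KGGGGG
KGGGGG
KGGGGG
KGGGGG
GGGRGG

Answer: 40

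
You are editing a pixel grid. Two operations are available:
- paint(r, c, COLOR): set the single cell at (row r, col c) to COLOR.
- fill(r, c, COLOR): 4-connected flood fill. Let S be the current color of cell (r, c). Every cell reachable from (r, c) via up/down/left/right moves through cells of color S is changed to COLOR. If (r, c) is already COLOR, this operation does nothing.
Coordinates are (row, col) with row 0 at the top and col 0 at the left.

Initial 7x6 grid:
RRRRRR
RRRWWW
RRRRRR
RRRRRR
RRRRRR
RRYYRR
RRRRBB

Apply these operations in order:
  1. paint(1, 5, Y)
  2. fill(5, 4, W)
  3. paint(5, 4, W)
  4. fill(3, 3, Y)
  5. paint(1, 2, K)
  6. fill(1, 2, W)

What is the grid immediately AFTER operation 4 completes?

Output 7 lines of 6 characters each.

Answer: YYYYYY
YYYYYY
YYYYYY
YYYYYY
YYYYYY
YYYYYY
YYYYBB

Derivation:
After op 1 paint(1,5,Y):
RRRRRR
RRRWWY
RRRRRR
RRRRRR
RRRRRR
RRYYRR
RRRRBB
After op 2 fill(5,4,W) [35 cells changed]:
WWWWWW
WWWWWY
WWWWWW
WWWWWW
WWWWWW
WWYYWW
WWWWBB
After op 3 paint(5,4,W):
WWWWWW
WWWWWY
WWWWWW
WWWWWW
WWWWWW
WWYYWW
WWWWBB
After op 4 fill(3,3,Y) [37 cells changed]:
YYYYYY
YYYYYY
YYYYYY
YYYYYY
YYYYYY
YYYYYY
YYYYBB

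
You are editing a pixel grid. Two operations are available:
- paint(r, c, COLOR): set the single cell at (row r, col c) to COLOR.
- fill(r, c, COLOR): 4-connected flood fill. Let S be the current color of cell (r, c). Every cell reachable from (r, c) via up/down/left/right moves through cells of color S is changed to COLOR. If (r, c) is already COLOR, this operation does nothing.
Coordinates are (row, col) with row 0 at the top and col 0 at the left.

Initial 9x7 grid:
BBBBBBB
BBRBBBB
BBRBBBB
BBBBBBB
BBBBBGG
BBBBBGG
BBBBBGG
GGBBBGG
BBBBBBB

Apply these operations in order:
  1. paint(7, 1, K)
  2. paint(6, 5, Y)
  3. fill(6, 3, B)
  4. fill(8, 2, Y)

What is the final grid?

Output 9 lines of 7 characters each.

After op 1 paint(7,1,K):
BBBBBBB
BBRBBBB
BBRBBBB
BBBBBBB
BBBBBGG
BBBBBGG
BBBBBGG
GKBBBGG
BBBBBBB
After op 2 paint(6,5,Y):
BBBBBBB
BBRBBBB
BBRBBBB
BBBBBBB
BBBBBGG
BBBBBGG
BBBBBYG
GKBBBGG
BBBBBBB
After op 3 fill(6,3,B) [0 cells changed]:
BBBBBBB
BBRBBBB
BBRBBBB
BBBBBBB
BBBBBGG
BBBBBGG
BBBBBYG
GKBBBGG
BBBBBBB
After op 4 fill(8,2,Y) [51 cells changed]:
YYYYYYY
YYRYYYY
YYRYYYY
YYYYYYY
YYYYYGG
YYYYYGG
YYYYYYG
GKYYYGG
YYYYYYY

Answer: YYYYYYY
YYRYYYY
YYRYYYY
YYYYYYY
YYYYYGG
YYYYYGG
YYYYYYG
GKYYYGG
YYYYYYY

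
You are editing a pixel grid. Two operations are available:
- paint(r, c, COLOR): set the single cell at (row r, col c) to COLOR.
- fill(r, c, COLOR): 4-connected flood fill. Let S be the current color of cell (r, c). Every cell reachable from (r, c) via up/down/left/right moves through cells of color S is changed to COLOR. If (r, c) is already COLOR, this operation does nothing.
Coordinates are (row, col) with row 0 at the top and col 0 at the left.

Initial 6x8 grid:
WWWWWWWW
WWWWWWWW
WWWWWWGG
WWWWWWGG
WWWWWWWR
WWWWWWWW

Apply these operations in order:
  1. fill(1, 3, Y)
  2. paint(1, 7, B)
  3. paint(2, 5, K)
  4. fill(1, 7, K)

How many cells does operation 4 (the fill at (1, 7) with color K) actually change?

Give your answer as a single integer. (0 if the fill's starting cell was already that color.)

After op 1 fill(1,3,Y) [43 cells changed]:
YYYYYYYY
YYYYYYYY
YYYYYYGG
YYYYYYGG
YYYYYYYR
YYYYYYYY
After op 2 paint(1,7,B):
YYYYYYYY
YYYYYYYB
YYYYYYGG
YYYYYYGG
YYYYYYYR
YYYYYYYY
After op 3 paint(2,5,K):
YYYYYYYY
YYYYYYYB
YYYYYKGG
YYYYYYGG
YYYYYYYR
YYYYYYYY
After op 4 fill(1,7,K) [1 cells changed]:
YYYYYYYY
YYYYYYYK
YYYYYKGG
YYYYYYGG
YYYYYYYR
YYYYYYYY

Answer: 1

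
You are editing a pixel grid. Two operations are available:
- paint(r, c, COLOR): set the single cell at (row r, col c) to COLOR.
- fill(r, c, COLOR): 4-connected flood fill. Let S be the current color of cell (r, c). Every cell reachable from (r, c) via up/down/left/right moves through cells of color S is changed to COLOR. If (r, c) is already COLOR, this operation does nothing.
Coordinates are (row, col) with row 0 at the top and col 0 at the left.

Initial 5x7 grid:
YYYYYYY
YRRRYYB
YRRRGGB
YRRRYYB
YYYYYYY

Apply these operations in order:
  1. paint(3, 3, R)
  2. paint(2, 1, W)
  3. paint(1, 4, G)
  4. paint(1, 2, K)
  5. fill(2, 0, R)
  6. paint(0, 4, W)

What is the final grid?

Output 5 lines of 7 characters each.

Answer: RRRRWRR
RRKRGRB
RWRRGGB
RRRRRRB
RRRRRRR

Derivation:
After op 1 paint(3,3,R):
YYYYYYY
YRRRYYB
YRRRGGB
YRRRYYB
YYYYYYY
After op 2 paint(2,1,W):
YYYYYYY
YRRRYYB
YWRRGGB
YRRRYYB
YYYYYYY
After op 3 paint(1,4,G):
YYYYYYY
YRRRGYB
YWRRGGB
YRRRYYB
YYYYYYY
After op 4 paint(1,2,K):
YYYYYYY
YRKRGYB
YWRRGGB
YRRRYYB
YYYYYYY
After op 5 fill(2,0,R) [20 cells changed]:
RRRRRRR
RRKRGRB
RWRRGGB
RRRRRRB
RRRRRRR
After op 6 paint(0,4,W):
RRRRWRR
RRKRGRB
RWRRGGB
RRRRRRB
RRRRRRR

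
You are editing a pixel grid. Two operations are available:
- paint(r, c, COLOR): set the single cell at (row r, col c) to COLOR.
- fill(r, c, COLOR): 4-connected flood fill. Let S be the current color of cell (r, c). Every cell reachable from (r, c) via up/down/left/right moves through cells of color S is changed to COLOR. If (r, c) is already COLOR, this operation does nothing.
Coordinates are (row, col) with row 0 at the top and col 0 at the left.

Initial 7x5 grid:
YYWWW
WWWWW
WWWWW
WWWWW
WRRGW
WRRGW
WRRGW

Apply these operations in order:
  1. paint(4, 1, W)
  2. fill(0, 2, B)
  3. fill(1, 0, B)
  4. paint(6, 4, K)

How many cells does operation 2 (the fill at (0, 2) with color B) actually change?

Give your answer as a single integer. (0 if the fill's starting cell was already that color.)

After op 1 paint(4,1,W):
YYWWW
WWWWW
WWWWW
WWWWW
WWRGW
WRRGW
WRRGW
After op 2 fill(0,2,B) [25 cells changed]:
YYBBB
BBBBB
BBBBB
BBBBB
BBRGB
BRRGB
BRRGB

Answer: 25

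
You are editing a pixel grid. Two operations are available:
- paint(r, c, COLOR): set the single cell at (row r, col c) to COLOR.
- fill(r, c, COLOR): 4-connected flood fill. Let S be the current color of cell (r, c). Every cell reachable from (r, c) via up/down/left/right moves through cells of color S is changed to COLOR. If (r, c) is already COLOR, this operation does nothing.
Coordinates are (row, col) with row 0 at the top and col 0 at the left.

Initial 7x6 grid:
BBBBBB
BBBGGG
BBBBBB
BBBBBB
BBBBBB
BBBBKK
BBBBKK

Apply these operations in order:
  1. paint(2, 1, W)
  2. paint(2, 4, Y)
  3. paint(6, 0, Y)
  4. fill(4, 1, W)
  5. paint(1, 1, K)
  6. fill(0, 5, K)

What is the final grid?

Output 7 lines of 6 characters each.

After op 1 paint(2,1,W):
BBBBBB
BBBGGG
BWBBBB
BBBBBB
BBBBBB
BBBBKK
BBBBKK
After op 2 paint(2,4,Y):
BBBBBB
BBBGGG
BWBBYB
BBBBBB
BBBBBB
BBBBKK
BBBBKK
After op 3 paint(6,0,Y):
BBBBBB
BBBGGG
BWBBYB
BBBBBB
BBBBBB
BBBBKK
YBBBKK
After op 4 fill(4,1,W) [32 cells changed]:
WWWWWW
WWWGGG
WWWWYW
WWWWWW
WWWWWW
WWWWKK
YWWWKK
After op 5 paint(1,1,K):
WWWWWW
WKWGGG
WWWWYW
WWWWWW
WWWWWW
WWWWKK
YWWWKK
After op 6 fill(0,5,K) [32 cells changed]:
KKKKKK
KKKGGG
KKKKYK
KKKKKK
KKKKKK
KKKKKK
YKKKKK

Answer: KKKKKK
KKKGGG
KKKKYK
KKKKKK
KKKKKK
KKKKKK
YKKKKK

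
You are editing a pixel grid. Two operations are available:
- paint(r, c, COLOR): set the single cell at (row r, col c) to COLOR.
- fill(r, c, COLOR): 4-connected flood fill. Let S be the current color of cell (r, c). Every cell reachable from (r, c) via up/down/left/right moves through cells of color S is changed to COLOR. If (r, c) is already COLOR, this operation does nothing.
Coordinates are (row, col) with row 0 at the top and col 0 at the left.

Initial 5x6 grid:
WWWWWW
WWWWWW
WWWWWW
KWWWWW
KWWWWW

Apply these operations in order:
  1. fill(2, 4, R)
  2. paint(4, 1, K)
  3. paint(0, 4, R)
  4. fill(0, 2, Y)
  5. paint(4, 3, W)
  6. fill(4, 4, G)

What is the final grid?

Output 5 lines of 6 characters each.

After op 1 fill(2,4,R) [28 cells changed]:
RRRRRR
RRRRRR
RRRRRR
KRRRRR
KRRRRR
After op 2 paint(4,1,K):
RRRRRR
RRRRRR
RRRRRR
KRRRRR
KKRRRR
After op 3 paint(0,4,R):
RRRRRR
RRRRRR
RRRRRR
KRRRRR
KKRRRR
After op 4 fill(0,2,Y) [27 cells changed]:
YYYYYY
YYYYYY
YYYYYY
KYYYYY
KKYYYY
After op 5 paint(4,3,W):
YYYYYY
YYYYYY
YYYYYY
KYYYYY
KKYWYY
After op 6 fill(4,4,G) [26 cells changed]:
GGGGGG
GGGGGG
GGGGGG
KGGGGG
KKGWGG

Answer: GGGGGG
GGGGGG
GGGGGG
KGGGGG
KKGWGG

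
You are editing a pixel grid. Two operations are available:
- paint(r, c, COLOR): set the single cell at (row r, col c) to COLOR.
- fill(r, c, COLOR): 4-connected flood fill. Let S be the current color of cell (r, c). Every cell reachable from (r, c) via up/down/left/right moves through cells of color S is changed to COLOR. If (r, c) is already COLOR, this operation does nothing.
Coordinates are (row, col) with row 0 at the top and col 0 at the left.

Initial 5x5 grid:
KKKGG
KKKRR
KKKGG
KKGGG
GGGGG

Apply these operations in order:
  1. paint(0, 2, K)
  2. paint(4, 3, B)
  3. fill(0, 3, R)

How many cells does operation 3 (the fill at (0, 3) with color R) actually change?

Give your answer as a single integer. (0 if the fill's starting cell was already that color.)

Answer: 2

Derivation:
After op 1 paint(0,2,K):
KKKGG
KKKRR
KKKGG
KKGGG
GGGGG
After op 2 paint(4,3,B):
KKKGG
KKKRR
KKKGG
KKGGG
GGGBG
After op 3 fill(0,3,R) [2 cells changed]:
KKKRR
KKKRR
KKKGG
KKGGG
GGGBG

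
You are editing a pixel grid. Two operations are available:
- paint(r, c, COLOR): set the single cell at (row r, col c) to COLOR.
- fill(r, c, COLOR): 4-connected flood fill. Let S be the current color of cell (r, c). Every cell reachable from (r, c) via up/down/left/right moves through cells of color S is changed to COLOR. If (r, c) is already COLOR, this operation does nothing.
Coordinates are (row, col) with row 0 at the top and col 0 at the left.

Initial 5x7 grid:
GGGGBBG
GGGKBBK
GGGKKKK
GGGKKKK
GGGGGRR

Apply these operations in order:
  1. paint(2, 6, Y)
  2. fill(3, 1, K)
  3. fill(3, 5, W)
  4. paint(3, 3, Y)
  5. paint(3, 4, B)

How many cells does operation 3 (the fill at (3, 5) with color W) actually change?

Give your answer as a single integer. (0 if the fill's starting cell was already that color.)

Answer: 26

Derivation:
After op 1 paint(2,6,Y):
GGGGBBG
GGGKBBK
GGGKKKY
GGGKKKK
GGGGGRR
After op 2 fill(3,1,K) [18 cells changed]:
KKKKBBG
KKKKBBK
KKKKKKY
KKKKKKK
KKKKKRR
After op 3 fill(3,5,W) [26 cells changed]:
WWWWBBG
WWWWBBK
WWWWWWY
WWWWWWW
WWWWWRR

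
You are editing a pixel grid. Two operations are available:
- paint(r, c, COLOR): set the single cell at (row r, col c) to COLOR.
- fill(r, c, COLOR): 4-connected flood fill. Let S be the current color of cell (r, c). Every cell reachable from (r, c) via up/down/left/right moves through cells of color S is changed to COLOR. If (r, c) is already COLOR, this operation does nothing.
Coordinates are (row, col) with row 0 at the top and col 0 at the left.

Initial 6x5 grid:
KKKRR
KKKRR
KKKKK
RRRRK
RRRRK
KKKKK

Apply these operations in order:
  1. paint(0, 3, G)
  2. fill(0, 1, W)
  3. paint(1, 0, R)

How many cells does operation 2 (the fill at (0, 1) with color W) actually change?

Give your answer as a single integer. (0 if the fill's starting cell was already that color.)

After op 1 paint(0,3,G):
KKKGR
KKKRR
KKKKK
RRRRK
RRRRK
KKKKK
After op 2 fill(0,1,W) [18 cells changed]:
WWWGR
WWWRR
WWWWW
RRRRW
RRRRW
WWWWW

Answer: 18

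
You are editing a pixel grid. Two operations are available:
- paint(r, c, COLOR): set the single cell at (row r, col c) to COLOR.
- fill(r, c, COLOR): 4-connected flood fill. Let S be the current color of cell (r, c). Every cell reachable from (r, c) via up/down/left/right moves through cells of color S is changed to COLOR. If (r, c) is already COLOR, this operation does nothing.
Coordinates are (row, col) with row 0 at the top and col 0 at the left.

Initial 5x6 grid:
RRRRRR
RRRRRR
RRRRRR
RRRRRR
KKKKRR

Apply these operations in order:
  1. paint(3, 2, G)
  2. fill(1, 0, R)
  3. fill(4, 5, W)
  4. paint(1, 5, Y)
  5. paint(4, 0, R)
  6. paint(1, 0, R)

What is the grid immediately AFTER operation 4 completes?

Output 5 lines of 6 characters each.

Answer: WWWWWW
WWWWWY
WWWWWW
WWGWWW
KKKKWW

Derivation:
After op 1 paint(3,2,G):
RRRRRR
RRRRRR
RRRRRR
RRGRRR
KKKKRR
After op 2 fill(1,0,R) [0 cells changed]:
RRRRRR
RRRRRR
RRRRRR
RRGRRR
KKKKRR
After op 3 fill(4,5,W) [25 cells changed]:
WWWWWW
WWWWWW
WWWWWW
WWGWWW
KKKKWW
After op 4 paint(1,5,Y):
WWWWWW
WWWWWY
WWWWWW
WWGWWW
KKKKWW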